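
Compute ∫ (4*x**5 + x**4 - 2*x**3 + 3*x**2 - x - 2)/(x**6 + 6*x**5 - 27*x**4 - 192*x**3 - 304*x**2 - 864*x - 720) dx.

Factor the denominator: (x - 6)*(x + 1)*(x + 5)*(x + 6)*(x**2 + 4).
Partial-fraction decomposition: -(59*x + 1706)/(5800*(x**2 + 4)) + 1829/(150*(x + 6)) - 11547/(1276*(x + 5)) - 1/(700*(x + 1)) + 8017/(9240*(x - 6)).
Integrate each term; A/(x−a) gives A·log|x−a|; the (Bx+D)/(x²+p²) term gives a log and an atan.

8017*log(x - 6)/9240 - log(x + 1)/700 - 11547*log(x + 5)/1276 + 1829*log(x + 6)/150 - 59*log(x**2 + 4)/11600 - 853*atan(x/2)/5800 + C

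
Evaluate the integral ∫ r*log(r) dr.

r**2*log(r)/2 - r**2/4 + C

Use integration by parts with u = log(r), dv = r dr.
Then du = 1/r dr and v = r**2/2.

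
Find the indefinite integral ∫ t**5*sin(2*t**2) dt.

-t**4*cos(2*t**2)/4 + t**2*sin(2*t**2)/4 + cos(2*t**2)/8 + C

Let u = t², du = 2t dt; rewrite as (1/2)∫ u^2·sin(2u) du.
Now integrate by parts 2 times.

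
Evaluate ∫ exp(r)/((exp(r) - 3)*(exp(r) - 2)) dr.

Let u = e^r, du = e^r dr.
The integral becomes ∫ du/((u-3)(u-2)); decompose into partial fractions.

log(exp(r) - 3) - log(exp(r) - 2) + C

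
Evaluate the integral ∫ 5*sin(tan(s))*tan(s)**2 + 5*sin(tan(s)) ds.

Let u = tan(s), so du = (tan(s)**2 + 1) ds.
Rewriting, the integral becomes 5·∫ sin(u) du = 5·-cos(u).
Substituting back, u = tan(s).

-5*cos(tan(s)) + C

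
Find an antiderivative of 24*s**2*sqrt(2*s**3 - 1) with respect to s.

8*(2*s**3 - 1)**(3/2)/3 + C

Let u = 2*s**3 - 1, so du = (6*s**2) ds.
Rewriting, the integral becomes 4·∫ √u du = 4·(2/3)u^(3/2).
Substituting back, u = 2*s**3 - 1.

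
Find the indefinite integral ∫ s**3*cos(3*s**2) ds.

Let u = s², du = 2s ds; rewrite as (1/2)∫ u^1·cos(3u) du.
Now integrate by parts 1 time.

s**2*sin(3*s**2)/6 + cos(3*s**2)/18 + C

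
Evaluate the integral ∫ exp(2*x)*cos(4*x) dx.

Let I denote the integral. Integrate by parts with u = cos(4*x), dv = exp(2*x) dx, so v = exp(2*x)/2: I = exp(2*x)*cos(4*x)/2 + 2·∫ exp(2*x)*sin(4*x) dx.
Apply parts again with u = sin(4*x), dv = exp(2*x) dx: ∫ exp(2*x)*sin(4*x) dx = exp(2*x)*sin(4*x)/2 − 2·I. Substituting back brings back I: I = exp(2*x)*sin(4*x) + exp(2*x)*cos(4*x)/2 − 4·I.
Solving for I: (1 + 4)·I equals the remaining terms, so I = (1/5)·(exp(2*x)*sin(4*x) + exp(2*x)*cos(4*x)/2).

exp(2*x)*sin(4*x)/5 + exp(2*x)*cos(4*x)/10 + C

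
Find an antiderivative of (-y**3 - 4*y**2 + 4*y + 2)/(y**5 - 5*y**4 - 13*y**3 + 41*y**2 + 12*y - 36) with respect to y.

-167*log(y - 6)/630 + 7*log(y - 2)/30 + log(y - 1)/40 + 5*log(y + 1)/84 - 19*log(y + 3)/360 + C

Factor the denominator: (y - 6)*(y - 2)*(y - 1)*(y + 1)*(y + 3).
Partial-fraction decomposition: -19/(360*(y + 3)) + 5/(84*(y + 1)) + 1/(40*(y - 1)) + 7/(30*(y - 2)) - 167/(630*(y - 6)).
Integrate each term: A/(y−a) contributes A·log|y−a|.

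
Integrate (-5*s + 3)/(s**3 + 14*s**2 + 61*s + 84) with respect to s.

9*log(s + 3)/2 - 23*log(s + 4)/3 + 19*log(s + 7)/6 + C

Factor the denominator: (s + 3)*(s + 4)*(s + 7).
Partial-fraction decomposition: 19/(6*(s + 7)) - 23/(3*(s + 4)) + 9/(2*(s + 3)).
Integrate each term: A/(s−a) contributes A·log|s−a|.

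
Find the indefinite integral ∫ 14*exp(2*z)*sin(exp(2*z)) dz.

Let u = exp(2*z), so du = (2*exp(2*z)) dz.
Rewriting, the integral becomes 7·∫ sin(u) du = 7·-cos(u).
Substituting back, u = exp(2*z).

-7*cos(exp(2*z)) + C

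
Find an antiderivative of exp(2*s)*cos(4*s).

Let I denote the integral. Integrate by parts with u = cos(4*s), dv = exp(2*s) ds, so v = exp(2*s)/2: I = exp(2*s)*cos(4*s)/2 + 2·∫ exp(2*s)*sin(4*s) ds.
Apply parts again with u = sin(4*s), dv = exp(2*s) ds: ∫ exp(2*s)*sin(4*s) ds = exp(2*s)*sin(4*s)/2 − 2·I. Substituting back brings back I: I = exp(2*s)*sin(4*s) + exp(2*s)*cos(4*s)/2 − 4·I.
Solving for I: (1 + 4)·I equals the remaining terms, so I = (1/5)·(exp(2*s)*sin(4*s) + exp(2*s)*cos(4*s)/2).

exp(2*s)*sin(4*s)/5 + exp(2*s)*cos(4*s)/10 + C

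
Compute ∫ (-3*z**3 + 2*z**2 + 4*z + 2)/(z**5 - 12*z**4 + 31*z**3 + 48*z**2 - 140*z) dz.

-log(z)/70 - 901*log(z - 7)/630 + 101*log(z - 5)/70 - log(z - 2)/20 + 13*log(z + 2)/252 + C

Factor the denominator: z*(z - 7)*(z - 5)*(z - 2)*(z + 2).
Partial-fraction decomposition: 13/(252*(z + 2)) - 1/(20*(z - 2)) + 101/(70*(z - 5)) - 901/(630*(z - 7)) - 1/(70*z).
Integrate each term: A/(z−a) contributes A·log|z−a|.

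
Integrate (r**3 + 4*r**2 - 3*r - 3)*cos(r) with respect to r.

r**3*sin(r) + 4*r**2*sin(r) + 3*r**2*cos(r) - 9*r*sin(r) + 8*r*cos(r) - 11*sin(r) - 9*cos(r) + C

Use integration by parts with u = r**3 + 4*r**2 - 3*r - 3, dv = cos(r) dr, so v = sin(r).
Apply parts 3 times (tabular method): alternate signs, differentiate u down to 0, integrate dv up.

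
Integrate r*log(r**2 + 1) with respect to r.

r**2*log(r**2 + 1)/2 - r**2/2 + log(r**2 + 1)/2 + C

Let u = r**2 + 1, so du = (2*r) dr.
The integral becomes (1/2)·∫ log(u) du; integrate by parts with u′=log(u), dv′=du.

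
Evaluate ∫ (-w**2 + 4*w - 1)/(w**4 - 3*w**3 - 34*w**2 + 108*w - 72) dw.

Factor the denominator: (w - 6)*(w - 2)*(w - 1)*(w + 6).
Partial-fraction decomposition: 61/(672*(w + 6)) + 2/(35*(w - 1)) - 3/(32*(w - 2)) - 13/(240*(w - 6)).
Integrate each term: A/(w−a) contributes A·log|w−a|.

-13*log(w - 6)/240 - 3*log(w - 2)/32 + 2*log(w - 1)/35 + 61*log(w + 6)/672 + C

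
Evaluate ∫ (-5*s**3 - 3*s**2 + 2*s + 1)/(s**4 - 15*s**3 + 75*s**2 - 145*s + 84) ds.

-1847*log(s - 7)/72 + 359*log(s - 4)/9 - 155*log(s - 3)/8 + 5*log(s - 1)/36 + C

Factor the denominator: (s - 7)*(s - 4)*(s - 3)*(s - 1).
Partial-fraction decomposition: 5/(36*(s - 1)) - 155/(8*(s - 3)) + 359/(9*(s - 4)) - 1847/(72*(s - 7)).
Integrate each term: A/(s−a) contributes A·log|s−a|.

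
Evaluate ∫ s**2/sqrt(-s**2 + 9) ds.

Substitute s = 3·sin(θ), so ds = 3·cos(θ) dθ and the radical becomes sqrt(-s**2 + 9) = 3·cos(θ) by the Pythagorean identity.
Integrate the resulting trig expression in θ, then back-substitute θ = asin(s/3), sin(θ) = s/3, cos(θ) = sqrt(-s**2 + 9)/3 (absorbing any constant into C).

-s*sqrt(-s**2 + 9)/2 + 9*asin(s/3)/2 + C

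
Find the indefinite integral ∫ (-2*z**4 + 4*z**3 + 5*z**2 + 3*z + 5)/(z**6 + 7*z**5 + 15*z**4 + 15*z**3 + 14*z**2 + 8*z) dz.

5*log(z)/8 - log(z + 1)/6 - 9*log(z + 2)/4 + 695*log(z + 4)/408 + 3*log(z**2 + 1)/68 + 5*atan(z)/34 + C

Factor the denominator: z*(z + 1)*(z + 2)*(z + 4)*(z**2 + 1).
Partial-fraction decomposition: (3*z + 5)/(34*(z**2 + 1)) + 695/(408*(z + 4)) - 9/(4*(z + 2)) - 1/(6*(z + 1)) + 5/(8*z).
Integrate each term; A/(z−a) gives A·log|z−a|; the (Bz+D)/(z²+p²) term gives a log and an atan.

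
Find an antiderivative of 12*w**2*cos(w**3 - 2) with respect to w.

4*sin(w**3 - 2) + C

Let u = w**3 - 2, so du = (3*w**2) dw.
Rewriting, the integral becomes 4·∫ cos(u) du = 4·sin(u).
Substituting back, u = w**3 - 2.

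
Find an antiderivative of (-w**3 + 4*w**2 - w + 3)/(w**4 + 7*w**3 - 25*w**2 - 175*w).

Factor the denominator: w*(w - 5)*(w + 5)*(w + 7).
Partial-fraction decomposition: -183/(56*(w + 7)) + 233/(100*(w + 5)) - 9/(200*(w - 5)) - 3/(175*w).
Integrate each term: A/(w−a) contributes A·log|w−a|.

-3*log(w)/175 - 9*log(w - 5)/200 + 233*log(w + 5)/100 - 183*log(w + 7)/56 + C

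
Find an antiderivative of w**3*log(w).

w**4*log(w)/4 - w**4/16 + C

Use integration by parts with u = log(w), dv = w**3 dw.
Then du = 1/w dw and v = w**4/4.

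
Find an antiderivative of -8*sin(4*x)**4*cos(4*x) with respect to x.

-2*sin(4*x)**5/5 + C

Let u = sin(4*x), so du = (4*cos(4*x)) dx.
Rewriting, the integral becomes -2·∫ u^4 du = -2·u^5/5.
Substituting back, u = sin(4*x).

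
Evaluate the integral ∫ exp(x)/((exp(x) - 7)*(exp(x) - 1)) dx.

log(exp(x) - 7)/6 - log(exp(x) - 1)/6 + C

Let u = e^x, du = e^x dx.
The integral becomes ∫ du/((u-7)(u-1)); decompose into partial fractions.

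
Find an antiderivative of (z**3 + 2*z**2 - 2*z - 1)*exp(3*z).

(9*z**3 + 9*z**2 - 24*z - 1)*exp(3*z)/27 + C

Use integration by parts with u = z**3 + 2*z**2 - 2*z - 1, dv = exp(3*z) dz, so v = exp(3*z)/3.
Apply parts 3 times (tabular method): alternate signs, differentiate u down to 0, integrate dv up.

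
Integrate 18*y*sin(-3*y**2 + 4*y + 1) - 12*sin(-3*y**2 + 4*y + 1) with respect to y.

3*cos(-3*y**2 + 4*y + 1) + C

Let u = 3*y**2 - 4*y - 1, so du = (6*y - 4) dy.
Rewriting, the integral becomes -3·∫ sin(u) du = -3·-cos(u).
Substituting back, u = 3*y**2 - 4*y - 1.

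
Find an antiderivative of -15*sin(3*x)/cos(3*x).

5*log(cos(3*x)) + C

Let u = cos(3*x), so du = (-3*sin(3*x)) dx.
Rewriting, the integral becomes 5·∫ 1/u du = 5·log(u).
Substituting back, u = cos(3*x).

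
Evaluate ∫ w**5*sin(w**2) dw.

-w**4*cos(w**2)/2 + w**2*sin(w**2) + cos(w**2) + C

Let u = w², du = 2w dw; rewrite as (1/2)∫ u^2·sin(1u) du.
Now integrate by parts 2 times.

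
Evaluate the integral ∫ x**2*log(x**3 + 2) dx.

Let u = x**3 + 2, so du = (3*x**2) dx.
The integral becomes (1/3)·∫ log(u) du; integrate by parts with u′=log(u), dv′=du.

x**3*log(x**3 + 2)/3 - x**3/3 + 2*log(x**3 + 2)/3 + C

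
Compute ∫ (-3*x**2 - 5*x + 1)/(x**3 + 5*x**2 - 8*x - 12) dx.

Factor the denominator: (x - 2)*(x + 1)*(x + 6).
Partial-fraction decomposition: -77/(40*(x + 6)) - 1/(5*(x + 1)) - 7/(8*(x - 2)).
Integrate each term: A/(x−a) contributes A·log|x−a|.

-7*log(x - 2)/8 - log(x + 1)/5 - 77*log(x + 6)/40 + C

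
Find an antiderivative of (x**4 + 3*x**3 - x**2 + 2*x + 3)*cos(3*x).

Use integration by parts with u = x**4 + 3*x**3 - x**2 + 2*x + 3, dv = cos(3*x) dx, so v = sin(3*x)/3.
Apply parts 4 times (tabular method): alternate signs, differentiate u down to 0, integrate dv up.

x**4*sin(3*x)/3 + x**3*sin(3*x) + 4*x**3*cos(3*x)/9 - 7*x**2*sin(3*x)/9 + x**2*cos(3*x) - 14*x*cos(3*x)/27 + 95*sin(3*x)/81 + C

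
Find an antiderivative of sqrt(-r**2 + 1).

r*sqrt(-r**2 + 1)/2 + asin(r)/2 + C

Substitute r = sin(θ), so dr = cos(θ) dθ and the radical becomes sqrt(-r**2 + 1) = cos(θ) by the Pythagorean identity.
Integrate the resulting trig expression in θ, then back-substitute θ = asin(r), sin(θ) = r, cos(θ) = sqrt(-r**2 + 1) (absorbing any constant into C).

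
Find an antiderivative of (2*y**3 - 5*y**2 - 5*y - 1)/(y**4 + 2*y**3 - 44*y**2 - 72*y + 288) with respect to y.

221*log(y - 6)/480 + 5*log(y - 2)/64 - 63*log(y + 4)/40 + 583*log(y + 6)/192 + C

Factor the denominator: (y - 6)*(y - 2)*(y + 4)*(y + 6).
Partial-fraction decomposition: 583/(192*(y + 6)) - 63/(40*(y + 4)) + 5/(64*(y - 2)) + 221/(480*(y - 6)).
Integrate each term: A/(y−a) contributes A·log|y−a|.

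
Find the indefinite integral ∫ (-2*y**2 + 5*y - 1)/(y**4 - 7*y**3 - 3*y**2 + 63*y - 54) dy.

-43*log(y - 6)/135 + log(y - 3)/9 + log(y - 1)/20 + 17*log(y + 3)/108 + C

Factor the denominator: (y - 6)*(y - 3)*(y - 1)*(y + 3).
Partial-fraction decomposition: 17/(108*(y + 3)) + 1/(20*(y - 1)) + 1/(9*(y - 3)) - 43/(135*(y - 6)).
Integrate each term: A/(y−a) contributes A·log|y−a|.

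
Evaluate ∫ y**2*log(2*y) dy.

Use integration by parts with u = log(2*y), dv = y**2 dy.
Then du = 1/y dy and v = y**3/3.

y**3*(log(y) + log(2))/3 - y**3/9 + C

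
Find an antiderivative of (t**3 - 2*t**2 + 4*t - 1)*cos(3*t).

t**3*sin(3*t)/3 - 2*t**2*sin(3*t)/3 + t**2*cos(3*t)/3 + 10*t*sin(3*t)/9 - 4*t*cos(3*t)/9 - 5*sin(3*t)/27 + 10*cos(3*t)/27 + C

Use integration by parts with u = t**3 - 2*t**2 + 4*t - 1, dv = cos(3*t) dt, so v = sin(3*t)/3.
Apply parts 3 times (tabular method): alternate signs, differentiate u down to 0, integrate dv up.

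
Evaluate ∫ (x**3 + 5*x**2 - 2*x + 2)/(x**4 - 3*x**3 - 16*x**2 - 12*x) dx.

-log(x)/6 + 193*log(x - 6)/168 + 8*log(x + 1)/7 - 9*log(x + 2)/8 + C

Factor the denominator: x*(x - 6)*(x + 1)*(x + 2).
Partial-fraction decomposition: -9/(8*(x + 2)) + 8/(7*(x + 1)) + 193/(168*(x - 6)) - 1/(6*x).
Integrate each term: A/(x−a) contributes A·log|x−a|.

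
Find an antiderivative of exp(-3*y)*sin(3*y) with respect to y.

Let I denote the integral. Integrate by parts with u = sin(3*y), dv = exp(-3*y) dy, so v = -exp(-3*y)/3: I = -exp(-3*y)*sin(3*y)/3 + ∫ exp(-3*y)*cos(3*y) dy.
Apply parts again with u = cos(3*y), dv = exp(-3*y) dy: ∫ exp(-3*y)*cos(3*y) dy = -exp(-3*y)*cos(3*y)/3 − I. Substituting back brings back I: I = -exp(-3*y)*sin(3*y)/3 - exp(-3*y)*cos(3*y)/3 − I.
Solving for I: (1 + 1)·I equals the remaining terms, so I = (1/2)·(-exp(-3*y)*sin(3*y)/3 - exp(-3*y)*cos(3*y)/3).

-exp(-3*y)*sin(3*y)/6 - exp(-3*y)*cos(3*y)/6 + C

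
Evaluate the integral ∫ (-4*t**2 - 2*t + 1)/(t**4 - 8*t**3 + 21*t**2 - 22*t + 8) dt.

-71*log(t - 4)/18 + 19*log(t - 2)/2 - 50*log(t - 1)/9 + 5/(3*t - 3) + C

Factor the denominator: (t - 4)*(t - 2)*(t - 1)**2.
Partial-fraction decomposition: -50/(9*(t - 1)) - 5/(3*(t - 1)**2) + 19/(2*(t - 2)) - 71/(18*(t - 4)).
Integrate each term; A/(t−a) gives A·log|t−a|; A/(t−a)² gives −A/(t−a).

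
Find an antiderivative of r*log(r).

Use integration by parts with u = log(r), dv = r dr.
Then du = 1/r dr and v = r**2/2.

r**2*log(r)/2 - r**2/4 + C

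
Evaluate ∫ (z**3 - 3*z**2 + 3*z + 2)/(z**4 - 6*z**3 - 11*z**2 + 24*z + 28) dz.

73*log(z - 7)/120 - log(z - 2)/15 - 5*log(z + 1)/24 + 2*log(z + 2)/3 + C

Factor the denominator: (z - 7)*(z - 2)*(z + 1)*(z + 2).
Partial-fraction decomposition: 2/(3*(z + 2)) - 5/(24*(z + 1)) - 1/(15*(z - 2)) + 73/(120*(z - 7)).
Integrate each term: A/(z−a) contributes A·log|z−a|.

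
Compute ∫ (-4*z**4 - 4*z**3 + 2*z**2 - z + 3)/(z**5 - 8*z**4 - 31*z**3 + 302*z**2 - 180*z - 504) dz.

Factor the denominator: (z - 7)*(z - 6)*(z - 2)*(z + 1)*(z + 6).
Partial-fraction decomposition: -1413/(2080*(z + 6)) - 1/(140*(z + 1)) - 29/(160*(z - 2)) + 1993/(112*(z - 6)) - 5441/(260*(z - 7)).
Integrate each term: A/(z−a) contributes A·log|z−a|.

-5441*log(z - 7)/260 + 1993*log(z - 6)/112 - 29*log(z - 2)/160 - log(z + 1)/140 - 1413*log(z + 6)/2080 + C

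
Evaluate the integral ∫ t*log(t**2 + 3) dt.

t**2*log(t**2 + 3)/2 - t**2/2 + 3*log(t**2 + 3)/2 + C

Let u = t**2 + 3, so du = (2*t) dt.
The integral becomes (1/2)·∫ log(u) du; integrate by parts with u′=log(u), dv′=du.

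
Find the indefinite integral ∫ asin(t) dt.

Use integration by parts with u = arcsin(t), dv = dt.
Then du = 1/sqrt(-t**2 + 1) dt.

t*asin(t) + sqrt(-t**2 + 1) + C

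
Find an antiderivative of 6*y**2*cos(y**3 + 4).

Let u = y**3 + 4, so du = (3*y**2) dy.
Rewriting, the integral becomes 2·∫ cos(u) du = 2·sin(u).
Substituting back, u = y**3 + 4.

2*sin(y**3 + 4) + C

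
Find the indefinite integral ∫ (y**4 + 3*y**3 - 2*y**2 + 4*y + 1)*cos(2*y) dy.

y**4*sin(2*y)/2 + 3*y**3*sin(2*y)/2 + y**3*cos(2*y) - 5*y**2*sin(2*y)/2 + 9*y**2*cos(2*y)/4 - y*sin(2*y)/4 - 5*y*cos(2*y)/2 + 7*sin(2*y)/4 - cos(2*y)/8 + C

Use integration by parts with u = y**4 + 3*y**3 - 2*y**2 + 4*y + 1, dv = cos(2*y) dy, so v = sin(2*y)/2.
Apply parts 4 times (tabular method): alternate signs, differentiate u down to 0, integrate dv up.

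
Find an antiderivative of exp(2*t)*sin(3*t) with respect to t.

2*exp(2*t)*sin(3*t)/13 - 3*exp(2*t)*cos(3*t)/13 + C

Let I denote the integral. Integrate by parts with u = sin(3*t), dv = exp(2*t) dt, so v = exp(2*t)/2: I = exp(2*t)*sin(3*t)/2 − (3/2)·∫ exp(2*t)*cos(3*t) dt.
Apply parts again with u = cos(3*t), dv = exp(2*t) dt: ∫ exp(2*t)*cos(3*t) dt = exp(2*t)*cos(3*t)/2 + (3/2)·I. Substituting back brings back I: I = exp(2*t)*sin(3*t)/2 - 3*exp(2*t)*cos(3*t)/4 − (9/4)·I.
Solving for I: (1 + 9/4)·I equals the remaining terms, so I = (4/13)·(exp(2*t)*sin(3*t)/2 - 3*exp(2*t)*cos(3*t)/4).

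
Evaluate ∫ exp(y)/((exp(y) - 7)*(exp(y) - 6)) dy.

Let u = e^y, du = e^y dy.
The integral becomes ∫ du/((u-6)(u-7)); decompose into partial fractions.

log(exp(y) - 7) - log(exp(y) - 6) + C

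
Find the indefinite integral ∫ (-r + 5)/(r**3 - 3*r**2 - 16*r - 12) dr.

Factor the denominator: (r - 6)*(r + 1)*(r + 2).
Partial-fraction decomposition: 7/(8*(r + 2)) - 6/(7*(r + 1)) - 1/(56*(r - 6)).
Integrate each term: A/(r−a) contributes A·log|r−a|.

-log(r - 6)/56 - 6*log(r + 1)/7 + 7*log(r + 2)/8 + C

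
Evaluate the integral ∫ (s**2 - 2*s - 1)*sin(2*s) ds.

-s**2*cos(2*s)/2 + s*sin(2*s)/2 + s*cos(2*s) - sin(2*s)/2 + 3*cos(2*s)/4 + C

Use integration by parts with u = s**2 - 2*s - 1, dv = sin(2*s) ds, so v = -cos(2*s)/2.
Apply parts 2 times (tabular method): alternate signs, differentiate u down to 0, integrate dv up.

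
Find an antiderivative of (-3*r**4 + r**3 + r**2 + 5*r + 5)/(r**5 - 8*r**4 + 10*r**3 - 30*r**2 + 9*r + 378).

-2257*log(r - 7)/696 + 187*log(r - 3)/360 - 19*log(r + 2)/195 - 304*log(r**2 + 9)/3393 - 4645*atan(r/3)/6786 + C

Factor the denominator: (r - 7)*(r - 3)*(r + 2)*(r**2 + 9).
Partial-fraction decomposition: -(1216*r + 13935)/(6786*(r**2 + 9)) - 19/(195*(r + 2)) + 187/(360*(r - 3)) - 2257/(696*(r - 7)).
Integrate each term; A/(r−a) gives A·log|r−a|; the (Br+D)/(r²+p²) term gives a log and an atan.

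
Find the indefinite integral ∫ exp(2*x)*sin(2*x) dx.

Let I denote the integral. Integrate by parts with u = sin(2*x), dv = exp(2*x) dx, so v = exp(2*x)/2: I = exp(2*x)*sin(2*x)/2 − ∫ exp(2*x)*cos(2*x) dx.
Apply parts again with u = cos(2*x), dv = exp(2*x) dx: ∫ exp(2*x)*cos(2*x) dx = exp(2*x)*cos(2*x)/2 + I. Substituting back brings back I: I = exp(2*x)*sin(2*x)/2 - exp(2*x)*cos(2*x)/2 − I.
Solving for I: (1 + 1)·I equals the remaining terms, so I = (1/2)·(exp(2*x)*sin(2*x)/2 - exp(2*x)*cos(2*x)/2).

exp(2*x)*sin(2*x)/4 - exp(2*x)*cos(2*x)/4 + C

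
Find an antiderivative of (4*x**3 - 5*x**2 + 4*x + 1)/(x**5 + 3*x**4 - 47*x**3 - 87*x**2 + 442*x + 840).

33*log(x - 5)/56 - 193*log(x - 4)/462 - 59*log(x + 2)/210 + 41*log(x + 3)/56 - 137*log(x + 7)/220 + C

Factor the denominator: (x - 5)*(x - 4)*(x + 2)*(x + 3)*(x + 7).
Partial-fraction decomposition: -137/(220*(x + 7)) + 41/(56*(x + 3)) - 59/(210*(x + 2)) - 193/(462*(x - 4)) + 33/(56*(x - 5)).
Integrate each term: A/(x−a) contributes A·log|x−a|.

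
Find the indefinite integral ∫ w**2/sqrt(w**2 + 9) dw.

Substitute w = 3·tan(θ), so dw = 3·sec(θ)^2 dθ and the radical becomes sqrt(w**2 + 9) = 3·sec(θ) by the Pythagorean identity.
Integrate the resulting trig expression in θ, then back-substitute tan(θ) = w/3, sec(θ) = sqrt(w**2 + 9)/3 (absorbing any constant into C).

w*sqrt(w**2 + 9)/2 - 9*log(w + sqrt(w**2 + 9))/2 + C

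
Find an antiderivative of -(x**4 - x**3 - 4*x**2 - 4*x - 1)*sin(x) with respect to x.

Use integration by parts with u = x**4 - x**3 - 4*x**2 - 4*x - 1, dv = -sin(x) dx, so v = cos(x).
Apply parts 4 times (tabular method): alternate signs, differentiate u down to 0, integrate dv up.

x**4*cos(x) - 4*x**3*sin(x) - x**3*cos(x) + 3*x**2*sin(x) - 16*x**2*cos(x) + 32*x*sin(x) + 2*x*cos(x) - 2*sin(x) + 31*cos(x) + C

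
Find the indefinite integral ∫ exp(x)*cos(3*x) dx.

3*exp(x)*sin(3*x)/10 + exp(x)*cos(3*x)/10 + C

Let I denote the integral. Integrate by parts with u = cos(3*x), dv = exp(x) dx, so v = exp(x): I = exp(x)*cos(3*x) + 3·∫ exp(x)*sin(3*x) dx.
Apply parts again with u = sin(3*x), dv = exp(x) dx: ∫ exp(x)*sin(3*x) dx = exp(x)*sin(3*x) − 3·I. Substituting back brings back I: I = 3*exp(x)*sin(3*x) + exp(x)*cos(3*x) − 9·I.
Solving for I: (1 + 9)·I equals the remaining terms, so I = (1/10)·(3*exp(x)*sin(3*x) + exp(x)*cos(3*x)).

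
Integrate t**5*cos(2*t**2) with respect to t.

Let u = t², du = 2t dt; rewrite as (1/2)∫ u^2·cos(2u) du.
Now integrate by parts 2 times.

t**4*sin(2*t**2)/4 + t**2*cos(2*t**2)/4 - sin(2*t**2)/8 + C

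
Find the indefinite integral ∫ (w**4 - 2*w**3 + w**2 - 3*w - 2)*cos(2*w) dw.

w**4*sin(2*w)/2 - w**3*sin(2*w) + w**3*cos(2*w) - w**2*sin(2*w) - 3*w**2*cos(2*w)/2 - w*cos(2*w) - sin(2*w)/2 + C

Use integration by parts with u = w**4 - 2*w**3 + w**2 - 3*w - 2, dv = cos(2*w) dw, so v = sin(2*w)/2.
Apply parts 4 times (tabular method): alternate signs, differentiate u down to 0, integrate dv up.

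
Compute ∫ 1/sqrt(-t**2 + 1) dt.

Substitute t = sin(θ), so dt = cos(θ) dθ and the radical becomes sqrt(-t**2 + 1) = cos(θ) by the Pythagorean identity.
Integrate the resulting trig expression in θ, then back-substitute θ = asin(t), sin(θ) = t, cos(θ) = sqrt(-t**2 + 1) (absorbing any constant into C).

asin(t) + C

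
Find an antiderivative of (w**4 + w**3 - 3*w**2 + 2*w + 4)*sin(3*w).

-w**4*cos(3*w)/3 + 4*w**3*sin(3*w)/9 - w**3*cos(3*w)/3 + w**2*sin(3*w)/3 + 13*w**2*cos(3*w)/9 - 26*w*sin(3*w)/27 - 4*w*cos(3*w)/9 + 4*sin(3*w)/27 - 134*cos(3*w)/81 + C

Use integration by parts with u = w**4 + w**3 - 3*w**2 + 2*w + 4, dv = sin(3*w) dw, so v = -cos(3*w)/3.
Apply parts 4 times (tabular method): alternate signs, differentiate u down to 0, integrate dv up.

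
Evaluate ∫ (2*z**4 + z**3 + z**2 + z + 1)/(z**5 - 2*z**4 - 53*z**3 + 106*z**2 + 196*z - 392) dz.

Factor the denominator: (z - 7)*(z - 2)**2*(z + 2)*(z + 7).
Partial-fraction decomposition: 2251/(2835*(z + 7)) - 3/(80*(z + 2)) - 13217/(32400*(z - 2)) - 47/(180*(z - 2)**2) + 289/(175*(z - 7)).
Integrate each term; A/(z−a) gives A·log|z−a|; A/(z−a)² gives −A/(z−a).

289*log(z - 7)/175 - 13217*log(z - 2)/32400 - 3*log(z + 2)/80 + 2251*log(z + 7)/2835 + 47/(180*z - 360) + C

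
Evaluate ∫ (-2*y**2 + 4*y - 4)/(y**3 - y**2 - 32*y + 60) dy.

Factor the denominator: (y - 5)*(y - 2)*(y + 6).
Partial-fraction decomposition: -25/(22*(y + 6)) + 1/(6*(y - 2)) - 34/(33*(y - 5)).
Integrate each term: A/(y−a) contributes A·log|y−a|.

-34*log(y - 5)/33 + log(y - 2)/6 - 25*log(y + 6)/22 + C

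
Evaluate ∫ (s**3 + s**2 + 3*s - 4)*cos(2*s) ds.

s**3*sin(2*s)/2 + s**2*sin(2*s)/2 + 3*s**2*cos(2*s)/4 + 3*s*sin(2*s)/4 + s*cos(2*s)/2 - 9*sin(2*s)/4 + 3*cos(2*s)/8 + C

Use integration by parts with u = s**3 + s**2 + 3*s - 4, dv = cos(2*s) ds, so v = sin(2*s)/2.
Apply parts 3 times (tabular method): alternate signs, differentiate u down to 0, integrate dv up.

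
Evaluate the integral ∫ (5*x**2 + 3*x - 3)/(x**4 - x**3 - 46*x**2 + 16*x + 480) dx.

Factor the denominator: (x - 6)*(x - 4)*(x + 4)*(x + 5).
Partial-fraction decomposition: -107/(99*(x + 5)) + 13/(16*(x + 4)) - 89/(144*(x - 4)) + 39/(44*(x - 6)).
Integrate each term: A/(x−a) contributes A·log|x−a|.

39*log(x - 6)/44 - 89*log(x - 4)/144 + 13*log(x + 4)/16 - 107*log(x + 5)/99 + C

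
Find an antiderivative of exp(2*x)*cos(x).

exp(2*x)*sin(x)/5 + 2*exp(2*x)*cos(x)/5 + C

Let I denote the integral. Integrate by parts with u = cos(x), dv = exp(2*x) dx, so v = exp(2*x)/2: I = exp(2*x)*cos(x)/2 + (1/2)·∫ exp(2*x)*sin(x) dx.
Apply parts again with u = sin(x), dv = exp(2*x) dx: ∫ exp(2*x)*sin(x) dx = exp(2*x)*sin(x)/2 − (1/2)·I. Substituting back brings back I: I = exp(2*x)*sin(x)/4 + exp(2*x)*cos(x)/2 − (1/4)·I.
Solving for I: (1 + 1/4)·I equals the remaining terms, so I = (4/5)·(exp(2*x)*sin(x)/4 + exp(2*x)*cos(x)/2).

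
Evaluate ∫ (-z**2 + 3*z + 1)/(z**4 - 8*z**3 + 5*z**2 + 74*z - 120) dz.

-3*log(z - 5)/8 + 3*log(z - 4)/14 + log(z - 2)/10 + 17*log(z + 3)/280 + C

Factor the denominator: (z - 5)*(z - 4)*(z - 2)*(z + 3).
Partial-fraction decomposition: 17/(280*(z + 3)) + 1/(10*(z - 2)) + 3/(14*(z - 4)) - 3/(8*(z - 5)).
Integrate each term: A/(z−a) contributes A·log|z−a|.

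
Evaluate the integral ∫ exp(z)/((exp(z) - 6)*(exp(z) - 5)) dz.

Let u = e^z, du = e^z dz.
The integral becomes ∫ du/((u-6)(u-5)); decompose into partial fractions.

log(exp(z) - 6) - log(exp(z) - 5) + C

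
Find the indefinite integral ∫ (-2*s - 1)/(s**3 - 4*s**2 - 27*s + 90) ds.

Factor the denominator: (s - 6)*(s - 3)*(s + 5).
Partial-fraction decomposition: 9/(88*(s + 5)) + 7/(24*(s - 3)) - 13/(33*(s - 6)).
Integrate each term: A/(s−a) contributes A·log|s−a|.

-13*log(s - 6)/33 + 7*log(s - 3)/24 + 9*log(s + 5)/88 + C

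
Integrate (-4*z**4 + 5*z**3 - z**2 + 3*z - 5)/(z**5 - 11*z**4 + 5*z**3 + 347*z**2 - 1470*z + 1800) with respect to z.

15123*log(z - 5)/242 - 713*log(z - 4)/10 + 97*log(z - 3)/18 - 6323*log(z + 6)/10890 + 945/(11*z - 55) + C

Factor the denominator: (z - 5)**2*(z - 4)*(z - 3)*(z + 6).
Partial-fraction decomposition: -6323/(10890*(z + 6)) + 97/(18*(z - 3)) - 713/(10*(z - 4)) + 15123/(242*(z - 5)) - 945/(11*(z - 5)**2).
Integrate each term; A/(z−a) gives A·log|z−a|; A/(z−a)² gives −A/(z−a).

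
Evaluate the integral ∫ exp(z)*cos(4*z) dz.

4*exp(z)*sin(4*z)/17 + exp(z)*cos(4*z)/17 + C

Let I denote the integral. Integrate by parts with u = cos(4*z), dv = exp(z) dz, so v = exp(z): I = exp(z)*cos(4*z) + 4·∫ exp(z)*sin(4*z) dz.
Apply parts again with u = sin(4*z), dv = exp(z) dz: ∫ exp(z)*sin(4*z) dz = exp(z)*sin(4*z) − 4·I. Substituting back brings back I: I = 4*exp(z)*sin(4*z) + exp(z)*cos(4*z) − 16·I.
Solving for I: (1 + 16)·I equals the remaining terms, so I = (1/17)·(4*exp(z)*sin(4*z) + exp(z)*cos(4*z)).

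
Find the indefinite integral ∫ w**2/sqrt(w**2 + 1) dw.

w*sqrt(w**2 + 1)/2 - log(w + sqrt(w**2 + 1))/2 + C

Substitute w = tan(θ), so dw = sec(θ)^2 dθ and the radical becomes sqrt(w**2 + 1) = sec(θ) by the Pythagorean identity.
Integrate the resulting trig expression in θ, then back-substitute tan(θ) = w, sec(θ) = sqrt(w**2 + 1) (absorbing any constant into C).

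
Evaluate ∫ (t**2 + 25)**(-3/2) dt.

t/(25*sqrt(t**2 + 25)) + C

Substitute t = 5·tan(θ), so dt = 5·sec(θ)^2 dθ and the radical becomes sqrt(t**2 + 25) = 5·sec(θ) by the Pythagorean identity.
Integrate the resulting trig expression in θ, then back-substitute tan(θ) = t/5, sec(θ) = sqrt(t**2 + 25)/5 (absorbing any constant into C).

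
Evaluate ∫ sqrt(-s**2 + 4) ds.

Substitute s = 2·sin(θ), so ds = 2·cos(θ) dθ and the radical becomes sqrt(-s**2 + 4) = 2·cos(θ) by the Pythagorean identity.
Integrate the resulting trig expression in θ, then back-substitute θ = asin(s/2), sin(θ) = s/2, cos(θ) = sqrt(-s**2 + 4)/2 (absorbing any constant into C).

s*sqrt(-s**2 + 4)/2 + 2*asin(s/2) + C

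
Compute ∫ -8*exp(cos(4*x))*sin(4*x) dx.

2*exp(cos(4*x)) + C

Let u = cos(4*x), so du = (-4*sin(4*x)) dx.
Rewriting, the integral becomes 2·∫ e^u du = 2·e^u.
Substituting back, u = cos(4*x).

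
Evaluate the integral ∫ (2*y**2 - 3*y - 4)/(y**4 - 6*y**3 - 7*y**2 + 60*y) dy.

-log(y)/15 + 31*log(y - 5)/40 - 4*log(y - 4)/7 - 23*log(y + 3)/168 + C

Factor the denominator: y*(y - 5)*(y - 4)*(y + 3).
Partial-fraction decomposition: -23/(168*(y + 3)) - 4/(7*(y - 4)) + 31/(40*(y - 5)) - 1/(15*y).
Integrate each term: A/(y−a) contributes A·log|y−a|.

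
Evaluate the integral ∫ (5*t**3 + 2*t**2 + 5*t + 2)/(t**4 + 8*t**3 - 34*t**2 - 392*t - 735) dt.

Factor the denominator: (t - 7)*(t + 3)*(t + 5)*(t + 7).
Partial-fraction decomposition: 825/(56*(t + 7)) - 299/(24*(t + 5)) + 13/(8*(t + 3)) + 185/(168*(t - 7)).
Integrate each term: A/(t−a) contributes A·log|t−a|.

185*log(t - 7)/168 + 13*log(t + 3)/8 - 299*log(t + 5)/24 + 825*log(t + 7)/56 + C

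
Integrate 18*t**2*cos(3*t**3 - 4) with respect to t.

2*sin(3*t**3 - 4) + C

Let u = 3*t**3 - 4, so du = (9*t**2) dt.
Rewriting, the integral becomes 2·∫ cos(u) du = 2·sin(u).
Substituting back, u = 3*t**3 - 4.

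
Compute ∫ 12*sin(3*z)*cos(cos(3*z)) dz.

Let u = cos(3*z), so du = (-3*sin(3*z)) dz.
Rewriting, the integral becomes -4·∫ cos(u) du = -4·sin(u).
Substituting back, u = cos(3*z).

-4*sin(cos(3*z)) + C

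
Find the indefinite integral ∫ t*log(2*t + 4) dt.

Use integration by parts with u = log(2*t + 4), dv = t dt.
Then du = 2/(2*t + 4) dt and v = t**2/2.

t**2*log(2*t + 4)/2 - t**2/4 + t - 2*log(t + 2) + C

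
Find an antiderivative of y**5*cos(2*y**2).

y**4*sin(2*y**2)/4 + y**2*cos(2*y**2)/4 - sin(2*y**2)/8 + C

Let u = y², du = 2y dy; rewrite as (1/2)∫ u^2·cos(2u) du.
Now integrate by parts 2 times.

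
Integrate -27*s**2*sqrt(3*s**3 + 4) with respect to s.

-2*(3*s**3 + 4)**(3/2) + C

Let u = 3*s**3 + 4, so du = (9*s**2) ds.
Rewriting, the integral becomes -3·∫ √u du = -3·(2/3)u^(3/2).
Substituting back, u = 3*s**3 + 4.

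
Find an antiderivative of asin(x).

Use integration by parts with u = arcsin(x), dv = dx.
Then du = 1/sqrt(-x**2 + 1) dx.

x*asin(x) + sqrt(-x**2 + 1) + C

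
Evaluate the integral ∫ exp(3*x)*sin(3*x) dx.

Let I denote the integral. Integrate by parts with u = sin(3*x), dv = exp(3*x) dx, so v = exp(3*x)/3: I = exp(3*x)*sin(3*x)/3 − ∫ exp(3*x)*cos(3*x) dx.
Apply parts again with u = cos(3*x), dv = exp(3*x) dx: ∫ exp(3*x)*cos(3*x) dx = exp(3*x)*cos(3*x)/3 + I. Substituting back brings back I: I = exp(3*x)*sin(3*x)/3 - exp(3*x)*cos(3*x)/3 − I.
Solving for I: (1 + 1)·I equals the remaining terms, so I = (1/2)·(exp(3*x)*sin(3*x)/3 - exp(3*x)*cos(3*x)/3).

exp(3*x)*sin(3*x)/6 - exp(3*x)*cos(3*x)/6 + C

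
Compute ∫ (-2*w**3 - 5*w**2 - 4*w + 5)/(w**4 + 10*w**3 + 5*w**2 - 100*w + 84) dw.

-13*log(w - 2)/24 + 3*log(w - 1)/28 + 281*log(w + 6)/56 - 79*log(w + 7)/12 + C

Factor the denominator: (w - 2)*(w - 1)*(w + 6)*(w + 7).
Partial-fraction decomposition: -79/(12*(w + 7)) + 281/(56*(w + 6)) + 3/(28*(w - 1)) - 13/(24*(w - 2)).
Integrate each term: A/(w−a) contributes A·log|w−a|.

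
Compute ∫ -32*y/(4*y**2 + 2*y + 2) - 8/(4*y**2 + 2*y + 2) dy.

Let u = 4*y**2 + 2*y + 2, so du = (8*y + 2) dy.
Rewriting, the integral becomes -4·∫ 1/u du = -4·log(u).
Substituting back, u = 4*y**2 + 2*y + 2.

-4*log(4*y**2 + 2*y + 2) + C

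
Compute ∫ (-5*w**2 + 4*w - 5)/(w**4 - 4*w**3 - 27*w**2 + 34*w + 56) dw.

-111*log(w - 7)/220 + 17*log(w - 2)/90 - 7*log(w + 1)/36 + 101*log(w + 4)/198 + C

Factor the denominator: (w - 7)*(w - 2)*(w + 1)*(w + 4).
Partial-fraction decomposition: 101/(198*(w + 4)) - 7/(36*(w + 1)) + 17/(90*(w - 2)) - 111/(220*(w - 7)).
Integrate each term: A/(w−a) contributes A·log|w−a|.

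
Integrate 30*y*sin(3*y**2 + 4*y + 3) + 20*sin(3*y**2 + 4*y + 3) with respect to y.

-5*cos(3*y**2 + 4*y + 3) + C

Let u = 3*y**2 + 4*y + 3, so du = (6*y + 4) dy.
Rewriting, the integral becomes 5·∫ sin(u) du = 5·-cos(u).
Substituting back, u = 3*y**2 + 4*y + 3.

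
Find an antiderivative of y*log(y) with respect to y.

y**2*log(y)/2 - y**2/4 + C

Use integration by parts with u = log(y), dv = y dy.
Then du = 1/y dy and v = y**2/2.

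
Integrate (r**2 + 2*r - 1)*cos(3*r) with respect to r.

r**2*sin(3*r)/3 + 2*r*sin(3*r)/3 + 2*r*cos(3*r)/9 - 11*sin(3*r)/27 + 2*cos(3*r)/9 + C

Use integration by parts with u = r**2 + 2*r - 1, dv = cos(3*r) dr, so v = sin(3*r)/3.
Apply parts 2 times (tabular method): alternate signs, differentiate u down to 0, integrate dv up.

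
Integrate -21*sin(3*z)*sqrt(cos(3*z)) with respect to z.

14*cos(3*z)**(3/2)/3 + C

Let u = cos(3*z), so du = (-3*sin(3*z)) dz.
Rewriting, the integral becomes 7·∫ √u du = 7·(2/3)u^(3/2).
Substituting back, u = cos(3*z).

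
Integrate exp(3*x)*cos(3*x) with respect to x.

Let I denote the integral. Integrate by parts with u = cos(3*x), dv = exp(3*x) dx, so v = exp(3*x)/3: I = exp(3*x)*cos(3*x)/3 + ∫ exp(3*x)*sin(3*x) dx.
Apply parts again with u = sin(3*x), dv = exp(3*x) dx: ∫ exp(3*x)*sin(3*x) dx = exp(3*x)*sin(3*x)/3 − I. Substituting back brings back I: I = exp(3*x)*sin(3*x)/3 + exp(3*x)*cos(3*x)/3 − I.
Solving for I: (1 + 1)·I equals the remaining terms, so I = (1/2)·(exp(3*x)*sin(3*x)/3 + exp(3*x)*cos(3*x)/3).

exp(3*x)*sin(3*x)/6 + exp(3*x)*cos(3*x)/6 + C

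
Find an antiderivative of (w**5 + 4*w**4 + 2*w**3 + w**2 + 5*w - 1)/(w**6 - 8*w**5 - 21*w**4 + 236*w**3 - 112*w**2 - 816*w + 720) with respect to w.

Factor the denominator: (w - 6)**2*(w - 2)*(w - 1)*(w + 2)*(w + 5).
Partial-fraction decomposition: 146/(2541*(w + 5)) + 1/(256*(w + 2)) - 2/(75*(w - 1)) + 125/(448*(w - 2)) + 531459/(774400*(w - 6)) + 13457/(1760*(w - 6)**2).
Integrate each term; A/(w−a) gives A·log|w−a|; A/(w−a)² gives −A/(w−a).

531459*log(w - 6)/774400 + 125*log(w - 2)/448 - 2*log(w - 1)/75 + log(w + 2)/256 + 146*log(w + 5)/2541 - 13457/(1760*w - 10560) + C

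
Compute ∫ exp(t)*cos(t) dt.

Let I denote the integral. Integrate by parts with u = cos(t), dv = exp(t) dt, so v = exp(t): I = exp(t)*cos(t) + ∫ exp(t)*sin(t) dt.
Apply parts again with u = sin(t), dv = exp(t) dt: ∫ exp(t)*sin(t) dt = exp(t)*sin(t) − I. Substituting back brings back I: I = exp(t)*sin(t) + exp(t)*cos(t) − I.
Solving for I: (1 + 1)·I equals the remaining terms, so I = (1/2)·(exp(t)*sin(t) + exp(t)*cos(t)).

exp(t)*sin(t)/2 + exp(t)*cos(t)/2 + C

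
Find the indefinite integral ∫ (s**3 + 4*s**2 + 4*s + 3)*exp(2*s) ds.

(4*s**3 + 10*s**2 + 6*s + 9)*exp(2*s)/8 + C

Use integration by parts with u = s**3 + 4*s**2 + 4*s + 3, dv = exp(2*s) ds, so v = exp(2*s)/2.
Apply parts 3 times (tabular method): alternate signs, differentiate u down to 0, integrate dv up.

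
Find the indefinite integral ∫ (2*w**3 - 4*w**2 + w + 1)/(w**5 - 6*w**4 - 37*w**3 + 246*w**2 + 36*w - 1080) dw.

295*log(w - 6)/288 - 78*log(w - 5)/77 + 11*log(w - 3)/135 + 33*log(w + 2)/1120 - 581*log(w + 6)/4752 + C

Factor the denominator: (w - 6)*(w - 5)*(w - 3)*(w + 2)*(w + 6).
Partial-fraction decomposition: -581/(4752*(w + 6)) + 33/(1120*(w + 2)) + 11/(135*(w - 3)) - 78/(77*(w - 5)) + 295/(288*(w - 6)).
Integrate each term: A/(w−a) contributes A·log|w−a|.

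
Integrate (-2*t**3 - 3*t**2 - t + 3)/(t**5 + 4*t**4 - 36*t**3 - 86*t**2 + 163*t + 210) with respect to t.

Factor the denominator: (t - 5)*(t - 2)*(t + 1)*(t + 3)*(t + 7).
Partial-fraction decomposition: 61/(288*(t + 7)) - 33/(320*(t + 3)) + 1/(72*(t + 1)) + 1/(15*(t - 2)) - 109/(576*(t - 5)).
Integrate each term: A/(t−a) contributes A·log|t−a|.

-109*log(t - 5)/576 + log(t - 2)/15 + log(t + 1)/72 - 33*log(t + 3)/320 + 61*log(t + 7)/288 + C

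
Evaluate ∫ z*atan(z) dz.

z**2*atan(z)/2 - z/2 + atan(z)/2 + C

Use integration by parts with u = arctan(z), dv = z dz.
Then du = 1/(z**2 + 1) dz.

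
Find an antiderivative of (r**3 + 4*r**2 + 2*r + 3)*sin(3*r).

-r**3*cos(3*r)/3 + r**2*sin(3*r)/3 - 4*r**2*cos(3*r)/3 + 8*r*sin(3*r)/9 - 4*r*cos(3*r)/9 + 4*sin(3*r)/27 - 19*cos(3*r)/27 + C

Use integration by parts with u = r**3 + 4*r**2 + 2*r + 3, dv = sin(3*r) dr, so v = -cos(3*r)/3.
Apply parts 3 times (tabular method): alternate signs, differentiate u down to 0, integrate dv up.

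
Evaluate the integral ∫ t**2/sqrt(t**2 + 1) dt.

Substitute t = tan(θ), so dt = sec(θ)^2 dθ and the radical becomes sqrt(t**2 + 1) = sec(θ) by the Pythagorean identity.
Integrate the resulting trig expression in θ, then back-substitute tan(θ) = t, sec(θ) = sqrt(t**2 + 1) (absorbing any constant into C).

t*sqrt(t**2 + 1)/2 - log(t + sqrt(t**2 + 1))/2 + C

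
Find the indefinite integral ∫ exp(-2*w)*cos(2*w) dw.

exp(-2*w)*sin(2*w)/4 - exp(-2*w)*cos(2*w)/4 + C

Let I denote the integral. Integrate by parts with u = cos(2*w), dv = exp(-2*w) dw, so v = -exp(-2*w)/2: I = -exp(-2*w)*cos(2*w)/2 − ∫ exp(-2*w)*sin(2*w) dw.
Apply parts again with u = sin(2*w), dv = exp(-2*w) dw: ∫ exp(-2*w)*sin(2*w) dw = -exp(-2*w)*sin(2*w)/2 + I. Substituting back brings back I: I = exp(-2*w)*sin(2*w)/2 - exp(-2*w)*cos(2*w)/2 − I.
Solving for I: (1 + 1)·I equals the remaining terms, so I = (1/2)·(exp(-2*w)*sin(2*w)/2 - exp(-2*w)*cos(2*w)/2).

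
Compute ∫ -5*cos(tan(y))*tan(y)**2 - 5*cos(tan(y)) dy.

Let u = tan(y), so du = (tan(y)**2 + 1) dy.
Rewriting, the integral becomes -5·∫ cos(u) du = -5·sin(u).
Substituting back, u = tan(y).

-5*sin(tan(y)) + C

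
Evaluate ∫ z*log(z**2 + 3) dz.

Let u = z**2 + 3, so du = (2*z) dz.
The integral becomes (1/2)·∫ log(u) du; integrate by parts with u′=log(u), dv′=du.

z**2*log(z**2 + 3)/2 - z**2/2 + 3*log(z**2 + 3)/2 + C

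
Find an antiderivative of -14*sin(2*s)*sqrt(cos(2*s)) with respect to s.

Let u = cos(2*s), so du = (-2*sin(2*s)) ds.
Rewriting, the integral becomes 7·∫ √u du = 7·(2/3)u^(3/2).
Substituting back, u = cos(2*s).

14*cos(2*s)**(3/2)/3 + C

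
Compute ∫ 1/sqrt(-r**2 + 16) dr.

Substitute r = 4·sin(θ), so dr = 4·cos(θ) dθ and the radical becomes sqrt(-r**2 + 16) = 4·cos(θ) by the Pythagorean identity.
Integrate the resulting trig expression in θ, then back-substitute θ = asin(r/4), sin(θ) = r/4, cos(θ) = sqrt(-r**2 + 16)/4 (absorbing any constant into C).

asin(r/4) + C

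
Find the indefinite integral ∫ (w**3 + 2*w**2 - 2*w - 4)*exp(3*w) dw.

Use integration by parts with u = w**3 + 2*w**2 - 2*w - 4, dv = exp(3*w) dw, so v = exp(3*w)/3.
Apply parts 3 times (tabular method): alternate signs, differentiate u down to 0, integrate dv up.

(9*w**3 + 9*w**2 - 24*w - 28)*exp(3*w)/27 + C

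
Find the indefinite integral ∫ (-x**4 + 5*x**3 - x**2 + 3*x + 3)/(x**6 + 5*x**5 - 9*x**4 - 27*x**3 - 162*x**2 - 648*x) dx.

-log(x)/216 + 9*log(x - 4)/1000 - 11*log(x + 3)/54 + 809*log(x + 6)/2700 - 677*log(x**2 + 9)/13500 + 113*atan(x/3)/2250 + C

Factor the denominator: x*(x - 4)*(x + 3)*(x + 6)*(x**2 + 9).
Partial-fraction decomposition: -(677*x - 1017)/(6750*(x**2 + 9)) + 809/(2700*(x + 6)) - 11/(54*(x + 3)) + 9/(1000*(x - 4)) - 1/(216*x).
Integrate each term; A/(x−a) gives A·log|x−a|; the (Bx+D)/(x²+p²) term gives a log and an atan.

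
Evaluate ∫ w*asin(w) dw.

w**2*asin(w)/2 + w*sqrt(-w**2 + 1)/4 - asin(w)/4 + C

Use integration by parts with u = arcsin(w), dv = w dw.
Then du = 1/sqrt(-w**2 + 1) dw.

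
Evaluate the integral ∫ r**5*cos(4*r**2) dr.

Let u = r², du = 2r dr; rewrite as (1/2)∫ u^2·cos(4u) du.
Now integrate by parts 2 times.

r**4*sin(4*r**2)/8 + r**2*cos(4*r**2)/16 - sin(4*r**2)/64 + C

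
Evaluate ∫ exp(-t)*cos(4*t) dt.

Let I denote the integral. Integrate by parts with u = cos(4*t), dv = exp(-t) dt, so v = -exp(-t): I = -exp(-t)*cos(4*t) − 4·∫ exp(-t)*sin(4*t) dt.
Apply parts again with u = sin(4*t), dv = exp(-t) dt: ∫ exp(-t)*sin(4*t) dt = -exp(-t)*sin(4*t) + 4·I. Substituting back brings back I: I = 4*exp(-t)*sin(4*t) - exp(-t)*cos(4*t) − 16·I.
Solving for I: (1 + 16)·I equals the remaining terms, so I = (1/17)·(4*exp(-t)*sin(4*t) - exp(-t)*cos(4*t)).

4*exp(-t)*sin(4*t)/17 - exp(-t)*cos(4*t)/17 + C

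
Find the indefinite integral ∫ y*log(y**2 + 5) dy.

y**2*log(y**2 + 5)/2 - y**2/2 + 5*log(y**2 + 5)/2 + C

Let u = y**2 + 5, so du = (2*y) dy.
The integral becomes (1/2)·∫ log(u) du; integrate by parts with u′=log(u), dv′=du.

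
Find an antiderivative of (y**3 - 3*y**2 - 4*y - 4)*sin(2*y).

-y**3*cos(2*y)/2 + 3*y**2*sin(2*y)/4 + 3*y**2*cos(2*y)/2 - 3*y*sin(2*y)/2 + 11*y*cos(2*y)/4 - 11*sin(2*y)/8 + 5*cos(2*y)/4 + C

Use integration by parts with u = y**3 - 3*y**2 - 4*y - 4, dv = sin(2*y) dy, so v = -cos(2*y)/2.
Apply parts 3 times (tabular method): alternate signs, differentiate u down to 0, integrate dv up.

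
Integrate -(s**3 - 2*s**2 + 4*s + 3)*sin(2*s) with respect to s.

s**3*cos(2*s)/2 - 3*s**2*sin(2*s)/4 - s**2*cos(2*s) + s*sin(2*s) + 5*s*cos(2*s)/4 - 5*sin(2*s)/8 + 2*cos(2*s) + C

Use integration by parts with u = s**3 - 2*s**2 + 4*s + 3, dv = -sin(2*s) ds, so v = cos(2*s)/2.
Apply parts 3 times (tabular method): alternate signs, differentiate u down to 0, integrate dv up.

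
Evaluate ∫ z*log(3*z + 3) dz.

z**2*log(3*z + 3)/2 - z**2/4 + z/2 - log(z + 1)/2 + C

Use integration by parts with u = log(3*z + 3), dv = z dz.
Then du = 3/(3*z + 3) dz and v = z**2/2.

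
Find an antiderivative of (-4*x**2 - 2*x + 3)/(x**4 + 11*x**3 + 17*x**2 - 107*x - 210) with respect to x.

Factor the denominator: (x - 3)*(x + 2)*(x + 5)*(x + 7).
Partial-fraction decomposition: 179/(100*(x + 7)) - 29/(16*(x + 5)) + 3/(25*(x + 2)) - 39/(400*(x - 3)).
Integrate each term: A/(x−a) contributes A·log|x−a|.

-39*log(x - 3)/400 + 3*log(x + 2)/25 - 29*log(x + 5)/16 + 179*log(x + 7)/100 + C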